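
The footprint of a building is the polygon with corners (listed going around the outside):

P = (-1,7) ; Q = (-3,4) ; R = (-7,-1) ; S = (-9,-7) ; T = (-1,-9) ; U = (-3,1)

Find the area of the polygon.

57

Apply the shoelace formula: 2A = Σ (x_i·y_{i+1} − x_{i+1}·y_i), indices taken mod 6.
Σ = (17) + (31) + (40) + (74) + (-28) + (-20) = 114
Area = |Σ|/2 = 57.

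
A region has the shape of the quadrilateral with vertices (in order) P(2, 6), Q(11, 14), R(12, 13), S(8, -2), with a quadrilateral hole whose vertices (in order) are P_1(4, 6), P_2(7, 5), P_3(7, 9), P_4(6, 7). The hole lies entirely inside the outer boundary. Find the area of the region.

65

Outer boundary:
Σ = (-38) + (-25) + (-128) + (52) = -139
Area = |Σ|/2 = 69.5.
Hole:
Apply the shoelace (surveyor's) formula: 2A = Σ (x_i·y_{i+1} − x_{i+1}·y_i), indices taken mod 4.
Σ = (-22) + (28) + (-5) + (8) = 9
Area = |Σ|/2 = 4.5.
Net area = 69.5 − 4.5 = 65.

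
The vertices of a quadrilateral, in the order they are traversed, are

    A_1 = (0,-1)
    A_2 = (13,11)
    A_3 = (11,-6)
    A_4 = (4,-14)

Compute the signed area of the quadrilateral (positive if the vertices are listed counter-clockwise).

-160

Cross-terms: 13, -199, -130, -4  ⇒  Σ = -320
Signed area = Σ/2 = -160 (negative ⇒ clockwise traversal).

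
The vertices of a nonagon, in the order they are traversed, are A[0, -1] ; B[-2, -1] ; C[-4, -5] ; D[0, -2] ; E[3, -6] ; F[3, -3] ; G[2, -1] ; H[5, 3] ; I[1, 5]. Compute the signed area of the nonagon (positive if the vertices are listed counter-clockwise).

Apply Gauss's area formula: 2A = Σ (x_i·y_{i+1} − x_{i+1}·y_i), indices taken mod 9.
Σ = (-2) + (6) + (8) + (6) + (9) + (3) + (11) + (22) + (-1) = 62
Signed area = Σ/2 = 31 (positive ⇒ counter-clockwise traversal).

31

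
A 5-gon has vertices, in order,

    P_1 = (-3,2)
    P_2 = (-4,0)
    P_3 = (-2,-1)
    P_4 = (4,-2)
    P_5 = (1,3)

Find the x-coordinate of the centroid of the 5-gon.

Apply the surveyor's formula. First the cross-terms c_i = x_i·y_{i+1} − x_{i+1}·y_i:
  8, 4, 8, 14, 11  ⇒  2A = 45, A = 22.5.
Then Σ (x_i + x_{i+1})·c_i = -16, so x̄ = -16 / (6·22.5) = -16/135.

-16/135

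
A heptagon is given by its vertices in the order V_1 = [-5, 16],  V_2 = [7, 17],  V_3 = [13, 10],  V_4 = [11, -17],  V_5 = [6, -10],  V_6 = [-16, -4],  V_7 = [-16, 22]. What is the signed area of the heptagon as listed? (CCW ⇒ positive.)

-716.5

Apply the shoelace formula: 2A = Σ (x_i·y_{i+1} − x_{i+1}·y_i), indices taken mod 7.
Cross-terms: -197, -151, -331, -8, -184, -416, -146  ⇒  Σ = -1433
Signed area = Σ/2 = -716.5 (negative ⇒ clockwise traversal).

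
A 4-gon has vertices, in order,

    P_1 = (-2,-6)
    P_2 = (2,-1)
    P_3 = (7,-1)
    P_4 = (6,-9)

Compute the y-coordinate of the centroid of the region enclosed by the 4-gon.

-106/23

Apply the shoelace (surveyor's) formula. First the cross-terms c_i = x_i·y_{i+1} − x_{i+1}·y_i:
  14, 5, -57, -54  ⇒  2A = -92, A = -46.
Then Σ (y_i + y_{i+1})·c_i = 1272, so ȳ = 1272 / (6·(-46)) = -106/23.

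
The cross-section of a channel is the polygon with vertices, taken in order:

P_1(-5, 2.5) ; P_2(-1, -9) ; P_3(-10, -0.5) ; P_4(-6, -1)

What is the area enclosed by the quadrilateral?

Apply Gauss's area formula: 2A = Σ (x_i·y_{i+1} − x_{i+1}·y_i), indices taken mod 4.
P_1→P_2: (-5)(-9) − (-1)(2.5) = 47.5
P_2→P_3: (-1)(-0.5) − (-10)(-9) = -89.5
P_3→P_4: (-10)(-1) − (-6)(-0.5) = 7
P_4→P_1: (-6)(2.5) − (-5)(-1) = -20
Σ = -55
Area = |Σ|/2 = 27.5.

27.5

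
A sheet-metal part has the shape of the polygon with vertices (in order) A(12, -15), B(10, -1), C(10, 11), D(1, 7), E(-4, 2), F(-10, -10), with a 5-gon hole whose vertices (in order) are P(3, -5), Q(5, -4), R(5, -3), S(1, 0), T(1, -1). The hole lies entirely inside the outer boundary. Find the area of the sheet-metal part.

329.5

Outer boundary:
Cross-terms: 138, 120, 59, 30, 60, 270  ⇒  Σ = 677
Area = |Σ|/2 = 338.5.
Hole:
Apply the shoelace formula: 2A = Σ (x_i·y_{i+1} − x_{i+1}·y_i), indices taken mod 5.
Σ = (13) + (5) + (3) + (-1) + (-2) = 18
Area = |Σ|/2 = 9.
Net area = 338.5 − 9 = 329.5.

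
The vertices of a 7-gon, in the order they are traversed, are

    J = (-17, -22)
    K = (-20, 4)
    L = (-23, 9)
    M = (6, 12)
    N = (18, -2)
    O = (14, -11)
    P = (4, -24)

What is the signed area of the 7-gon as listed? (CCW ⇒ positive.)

Σ = (-508) + (-88) + (-330) + (-228) + (-170) + (-292) + (-496) = -2112
Signed area = Σ/2 = -1056 (negative ⇒ clockwise traversal).

-1056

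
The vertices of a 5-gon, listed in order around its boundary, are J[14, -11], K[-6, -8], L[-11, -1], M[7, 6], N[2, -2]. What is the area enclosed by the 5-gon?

Apply the surveyor's formula: 2A = Σ (x_i·y_{i+1} − x_{i+1}·y_i), indices taken mod 5.
Σ = (-178) + (-82) + (-59) + (-26) + (6) = -339
Area = |Σ|/2 = 169.5.

169.5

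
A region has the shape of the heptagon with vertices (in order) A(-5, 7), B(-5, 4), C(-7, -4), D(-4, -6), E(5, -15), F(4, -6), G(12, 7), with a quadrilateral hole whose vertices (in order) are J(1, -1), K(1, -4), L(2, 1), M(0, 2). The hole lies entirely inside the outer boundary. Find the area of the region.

Outer boundary:
Σ = (15) + (48) + (26) + (90) + (30) + (100) + (119) = 428
Area = |Σ|/2 = 214.
Hole:
Cross-terms: -3, 9, 4, -2  ⇒  Σ = 8
Area = |Σ|/2 = 4.
Net area = 214 − 4 = 210.

210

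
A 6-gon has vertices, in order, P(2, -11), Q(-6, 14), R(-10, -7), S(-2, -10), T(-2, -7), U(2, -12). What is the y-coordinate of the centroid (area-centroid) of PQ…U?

-11/9

Apply the surveyor's formula. First the cross-terms c_i = x_i·y_{i+1} − x_{i+1}·y_i:
  -38, 182, 86, -6, 38, 2  ⇒  2A = 264, A = 132.
Then Σ (y_i + y_{i+1})·c_i = -968, so ȳ = -968 / (6·132) = -11/9.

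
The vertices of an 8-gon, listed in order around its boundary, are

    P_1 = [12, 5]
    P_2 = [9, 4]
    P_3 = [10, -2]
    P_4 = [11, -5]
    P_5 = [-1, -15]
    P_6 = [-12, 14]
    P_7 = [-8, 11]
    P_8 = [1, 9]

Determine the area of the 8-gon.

Apply the surveyor's formula: 2A = Σ (x_i·y_{i+1} − x_{i+1}·y_i), indices taken mod 8.
Σ = (3) + (-58) + (-28) + (-170) + (-194) + (-20) + (-83) + (-103) = -653
Area = |Σ|/2 = 326.5.

326.5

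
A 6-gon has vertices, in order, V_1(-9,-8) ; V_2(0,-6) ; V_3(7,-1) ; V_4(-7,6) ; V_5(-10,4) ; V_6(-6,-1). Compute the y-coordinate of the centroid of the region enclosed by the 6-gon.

-67/59

Apply Gauss's area formula. First the cross-terms c_i = x_i·y_{i+1} − x_{i+1}·y_i:
  54, 42, 35, 32, 34, 39  ⇒  2A = 236, A = 118.
Then Σ (y_i + y_{i+1})·c_i = -804, so ȳ = -804 / (6·118) = -67/59.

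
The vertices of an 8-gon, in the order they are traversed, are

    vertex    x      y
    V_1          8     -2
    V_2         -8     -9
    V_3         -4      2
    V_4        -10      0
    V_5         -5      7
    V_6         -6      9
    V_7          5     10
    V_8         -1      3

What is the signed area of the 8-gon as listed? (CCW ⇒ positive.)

Apply the shoelace (surveyor's) formula: 2A = Σ (x_i·y_{i+1} − x_{i+1}·y_i), indices taken mod 8.
V_1→V_2: (8)(-9) − (-8)(-2) = -88
V_2→V_3: (-8)(2) − (-4)(-9) = -52
V_3→V_4: (-4)(0) − (-10)(2) = 20
V_4→V_5: (-10)(7) − (-5)(0) = -70
V_5→V_6: (-5)(9) − (-6)(7) = -3
V_6→V_7: (-6)(10) − (5)(9) = -105
V_7→V_8: (5)(3) − (-1)(10) = 25
V_8→V_1: (-1)(-2) − (8)(3) = -22
Σ = -295
Signed area = Σ/2 = -147.5 (negative ⇒ clockwise traversal).

-147.5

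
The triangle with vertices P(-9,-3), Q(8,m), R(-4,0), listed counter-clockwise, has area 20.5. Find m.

Write out the shoelace sum; only the two edges meeting at Q involve m:
2·Area = [((-9)·m − 8·(-3)) + (8·0 − (-4)·m)] + 12
       = -5·m + 36 = 41
⇒ m = -1.

-1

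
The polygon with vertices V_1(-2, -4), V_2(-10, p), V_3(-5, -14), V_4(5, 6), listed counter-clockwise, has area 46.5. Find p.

-13

Write out the shoelace sum; only the two edges meeting at V_2 involve p:
2·Area = [((-2)·p − (-10)·(-4)) + ((-10)·(-14) − (-5)·p)] + 32
       = 3·p + 132 = 93
⇒ p = -13.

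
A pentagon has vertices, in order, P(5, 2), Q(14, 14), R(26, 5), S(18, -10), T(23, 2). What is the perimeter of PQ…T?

78

|PQ| = √((9)² + (12)²) = √225 = 15
|QR| = √((12)² + (-9)²) = √225 = 15
|RS| = √((-8)² + (-15)²) = √289 = 17
|ST| = √((5)² + (12)²) = √169 = 13
|TP| = √((-18)² + (0)²) = √324 = 18
Perimeter = 15 + 15 + 17 + 13 + 18 = 78.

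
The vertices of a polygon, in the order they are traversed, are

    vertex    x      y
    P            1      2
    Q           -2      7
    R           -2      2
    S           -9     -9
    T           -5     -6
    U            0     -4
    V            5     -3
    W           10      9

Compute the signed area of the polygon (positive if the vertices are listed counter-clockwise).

96

Apply Gauss's area formula: 2A = Σ (x_i·y_{i+1} − x_{i+1}·y_i), indices taken mod 8.
Σ = (11) + (10) + (36) + (9) + (20) + (20) + (75) + (11) = 192
Signed area = Σ/2 = 96 (positive ⇒ counter-clockwise traversal).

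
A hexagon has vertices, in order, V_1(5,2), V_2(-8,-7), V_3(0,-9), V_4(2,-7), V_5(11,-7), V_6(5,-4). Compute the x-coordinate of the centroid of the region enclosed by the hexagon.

164/155

Apply the surveyor's formula. First the cross-terms c_i = x_i·y_{i+1} − x_{i+1}·y_i:
  -19, 72, 18, 63, -9, 30  ⇒  2A = 155, A = 77.5.
Then Σ (x_i + x_{i+1})·c_i = 492, so x̄ = 492 / (6·77.5) = 164/155.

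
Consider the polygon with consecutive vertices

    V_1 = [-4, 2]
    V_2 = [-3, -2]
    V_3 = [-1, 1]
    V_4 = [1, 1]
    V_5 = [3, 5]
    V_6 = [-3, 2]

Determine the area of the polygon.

16

V_1→V_2: (-4)(-2) − (-3)(2) = 14
V_2→V_3: (-3)(1) − (-1)(-2) = -5
V_3→V_4: (-1)(1) − (1)(1) = -2
V_4→V_5: (1)(5) − (3)(1) = 2
V_5→V_6: (3)(2) − (-3)(5) = 21
V_6→V_1: (-3)(2) − (-4)(2) = 2
Σ = 32
Area = |Σ|/2 = 16.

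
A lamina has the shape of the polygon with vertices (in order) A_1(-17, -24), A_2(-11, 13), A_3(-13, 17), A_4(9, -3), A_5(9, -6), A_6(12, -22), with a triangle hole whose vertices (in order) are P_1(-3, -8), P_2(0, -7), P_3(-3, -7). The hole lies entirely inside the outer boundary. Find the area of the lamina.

714.5

Outer boundary:
Cross-terms: -485, -18, -114, -27, -126, -662  ⇒  Σ = -1432
Area = |Σ|/2 = 716.
Hole:
Apply the surveyor's formula: 2A = Σ (x_i·y_{i+1} − x_{i+1}·y_i), indices taken mod 3.
Σ = (21) + (-21) + (3) = 3
Area = |Σ|/2 = 1.5.
Net area = 716 − 1.5 = 714.5.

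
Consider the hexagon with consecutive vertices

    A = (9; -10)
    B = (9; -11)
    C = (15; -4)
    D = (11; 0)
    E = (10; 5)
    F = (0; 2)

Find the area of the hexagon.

110.5

Apply the shoelace formula: 2A = Σ (x_i·y_{i+1} − x_{i+1}·y_i), indices taken mod 6.
Cross-terms: -9, 129, 44, 55, 20, -18  ⇒  Σ = 221
Area = |Σ|/2 = 110.5.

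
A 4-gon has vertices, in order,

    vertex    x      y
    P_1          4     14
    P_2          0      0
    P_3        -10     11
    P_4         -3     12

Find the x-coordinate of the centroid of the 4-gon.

-347/177

Apply the surveyor's formula. First the cross-terms c_i = x_i·y_{i+1} − x_{i+1}·y_i:
  0, 0, -87, -90  ⇒  2A = -177, A = -88.5.
Then Σ (x_i + x_{i+1})·c_i = 1041, so x̄ = 1041 / (6·(-88.5)) = -347/177.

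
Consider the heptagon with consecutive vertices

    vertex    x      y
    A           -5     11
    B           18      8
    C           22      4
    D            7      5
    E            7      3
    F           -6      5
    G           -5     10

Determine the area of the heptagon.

130.5

Apply the shoelace (surveyor's) formula: 2A = Σ (x_i·y_{i+1} − x_{i+1}·y_i), indices taken mod 7.
Σ = (-238) + (-104) + (82) + (-14) + (53) + (-35) + (-5) = -261
Area = |Σ|/2 = 130.5.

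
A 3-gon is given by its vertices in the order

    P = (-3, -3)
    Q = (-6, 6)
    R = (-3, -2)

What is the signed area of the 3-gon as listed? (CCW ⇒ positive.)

Apply the shoelace formula: 2A = Σ (x_i·y_{i+1} − x_{i+1}·y_i), indices taken mod 3.
Cross-terms: -36, 30, 3  ⇒  Σ = -3
Signed area = Σ/2 = -1.5 (negative ⇒ clockwise traversal).

-1.5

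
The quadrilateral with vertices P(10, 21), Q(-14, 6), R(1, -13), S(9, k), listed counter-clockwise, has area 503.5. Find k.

The doubled signed area Σ (x_i y_{i+1} − x_{i+1} y_i) is linear in k.
With k=0 it equals 836; the coefficient of k is -9 (from the two edges through S).
So -9·k + 836 = 2·503.5 = 1007 ⇒ k = -19.

-19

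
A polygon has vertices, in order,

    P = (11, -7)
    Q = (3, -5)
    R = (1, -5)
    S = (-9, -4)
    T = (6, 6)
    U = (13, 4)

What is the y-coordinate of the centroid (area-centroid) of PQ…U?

Apply the surveyor's formula. First the cross-terms c_i = x_i·y_{i+1} − x_{i+1}·y_i:
  -34, -10, -49, -30, -54, -135  ⇒  2A = -312, A = -156.
Then Σ (y_i + y_{i+1})·c_i = 754, so ȳ = 754 / (6·(-156)) = -29/36.

-29/36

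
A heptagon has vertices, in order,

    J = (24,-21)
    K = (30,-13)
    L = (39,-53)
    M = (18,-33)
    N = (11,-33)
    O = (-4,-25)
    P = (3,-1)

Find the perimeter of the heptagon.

158

|JK| = √((6)² + (8)²) = √100 = 10
|KL| = √((9)² + (-40)²) = √1681 = 41
|LM| = √((-21)² + (20)²) = √841 = 29
|MN| = √((-7)² + (0)²) = √49 = 7
|NO| = √((-15)² + (8)²) = √289 = 17
|OP| = √((7)² + (24)²) = √625 = 25
|PJ| = √((21)² + (-20)²) = √841 = 29
Perimeter = 10 + 41 + 29 + 7 + 17 + 25 + 29 = 158.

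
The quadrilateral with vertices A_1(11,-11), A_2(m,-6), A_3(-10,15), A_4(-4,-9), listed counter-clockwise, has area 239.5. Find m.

12

Write out the shoelace sum; only the two edges meeting at A_2 involve m:
2·Area = [(11·(-6) − m·(-11)) + (m·15 − (-10)·(-6))] + 293
       = 26·m + 167 = 479
⇒ m = 12.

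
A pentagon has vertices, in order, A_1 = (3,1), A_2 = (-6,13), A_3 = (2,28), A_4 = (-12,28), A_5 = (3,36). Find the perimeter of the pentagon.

|A_1A_2| = √((-9)² + (12)²) = √225 = 15
|A_2A_3| = √((8)² + (15)²) = √289 = 17
|A_3A_4| = √((-14)² + (0)²) = √196 = 14
|A_4A_5| = √((15)² + (8)²) = √289 = 17
|A_5A_1| = √((0)² + (-35)²) = √1225 = 35
Perimeter = 15 + 17 + 14 + 17 + 35 = 98.

98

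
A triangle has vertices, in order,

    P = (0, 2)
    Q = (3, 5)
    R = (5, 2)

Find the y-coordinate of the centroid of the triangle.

Apply the shoelace (surveyor's) formula. First the cross-terms c_i = x_i·y_{i+1} − x_{i+1}·y_i:
  -6, -19, 10  ⇒  2A = -15, A = -7.5.
Then Σ (y_i + y_{i+1})·c_i = -135, so ȳ = -135 / (6·(-7.5)) = 3.

3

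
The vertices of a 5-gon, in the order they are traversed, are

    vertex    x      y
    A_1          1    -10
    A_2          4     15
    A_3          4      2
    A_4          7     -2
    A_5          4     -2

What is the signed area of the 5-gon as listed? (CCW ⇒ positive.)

Cross-terms: 55, -52, -22, -6, -38  ⇒  Σ = -63
Signed area = Σ/2 = -31.5 (negative ⇒ clockwise traversal).

-31.5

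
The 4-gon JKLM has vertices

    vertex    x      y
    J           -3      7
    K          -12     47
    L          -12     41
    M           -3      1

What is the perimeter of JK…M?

|JK| = √((-9)² + (40)²) = √1681 = 41
|KL| = √((0)² + (-6)²) = √36 = 6
|LM| = √((9)² + (-40)²) = √1681 = 41
|MJ| = √((0)² + (6)²) = √36 = 6
Perimeter = 41 + 6 + 41 + 6 = 94.

94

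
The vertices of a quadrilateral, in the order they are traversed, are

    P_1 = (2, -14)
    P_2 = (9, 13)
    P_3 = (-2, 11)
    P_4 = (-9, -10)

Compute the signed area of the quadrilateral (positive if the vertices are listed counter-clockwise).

Apply the shoelace formula: 2A = Σ (x_i·y_{i+1} − x_{i+1}·y_i), indices taken mod 4.
Σ = (152) + (125) + (119) + (146) = 542
Signed area = Σ/2 = 271 (positive ⇒ counter-clockwise traversal).

271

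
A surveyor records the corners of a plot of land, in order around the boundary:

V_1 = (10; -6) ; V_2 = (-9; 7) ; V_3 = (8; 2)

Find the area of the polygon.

Cross-terms: 16, -74, -68  ⇒  Σ = -126
Area = |Σ|/2 = 63.

63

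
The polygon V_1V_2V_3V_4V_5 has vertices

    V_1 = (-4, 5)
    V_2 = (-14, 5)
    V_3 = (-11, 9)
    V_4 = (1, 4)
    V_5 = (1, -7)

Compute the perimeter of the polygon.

|V_1V_2| = √((-10)² + (0)²) = √100 = 10
|V_2V_3| = √((3)² + (4)²) = √25 = 5
|V_3V_4| = √((12)² + (-5)²) = √169 = 13
|V_4V_5| = √((0)² + (-11)²) = √121 = 11
|V_5V_1| = √((-5)² + (12)²) = √169 = 13
Perimeter = 10 + 5 + 13 + 11 + 13 = 52.

52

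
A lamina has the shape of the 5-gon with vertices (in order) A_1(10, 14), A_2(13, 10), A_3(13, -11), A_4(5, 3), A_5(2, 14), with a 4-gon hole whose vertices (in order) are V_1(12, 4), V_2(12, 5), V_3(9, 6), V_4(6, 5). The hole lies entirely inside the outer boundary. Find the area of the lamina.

Outer boundary:
Apply the shoelace (surveyor's) formula: 2A = Σ (x_i·y_{i+1} − x_{i+1}·y_i), indices taken mod 5.
A_1→A_2: (10)(10) − (13)(14) = -82
A_2→A_3: (13)(-11) − (13)(10) = -273
A_3→A_4: (13)(3) − (5)(-11) = 94
A_4→A_5: (5)(14) − (2)(3) = 64
A_5→A_1: (2)(14) − (10)(14) = -112
Σ = -309
Area = |Σ|/2 = 154.5.
Hole:
V_1→V_2: (12)(5) − (12)(4) = 12
V_2→V_3: (12)(6) − (9)(5) = 27
V_3→V_4: (9)(5) − (6)(6) = 9
V_4→V_1: (6)(4) − (12)(5) = -36
Σ = 12
Area = |Σ|/2 = 6.
Net area = 154.5 − 6 = 148.5.

148.5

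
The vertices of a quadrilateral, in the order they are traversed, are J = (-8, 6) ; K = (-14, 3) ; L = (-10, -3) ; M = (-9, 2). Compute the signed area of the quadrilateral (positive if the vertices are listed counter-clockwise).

Apply Gauss's area formula: 2A = Σ (x_i·y_{i+1} − x_{i+1}·y_i), indices taken mod 4.
Σ = (60) + (72) + (-47) + (-38) = 47
Signed area = Σ/2 = 23.5 (positive ⇒ counter-clockwise traversal).

23.5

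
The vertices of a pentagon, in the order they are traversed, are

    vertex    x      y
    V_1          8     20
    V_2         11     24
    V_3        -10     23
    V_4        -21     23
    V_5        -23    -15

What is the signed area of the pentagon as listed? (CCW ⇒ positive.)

Apply the shoelace (surveyor's) formula: 2A = Σ (x_i·y_{i+1} − x_{i+1}·y_i), indices taken mod 5.
Σ = (-28) + (493) + (253) + (844) + (-340) = 1222
Signed area = Σ/2 = 611 (positive ⇒ counter-clockwise traversal).

611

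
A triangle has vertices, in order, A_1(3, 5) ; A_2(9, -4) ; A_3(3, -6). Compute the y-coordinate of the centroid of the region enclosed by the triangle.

Apply the shoelace formula. First the cross-terms c_i = x_i·y_{i+1} − x_{i+1}·y_i:
  -57, -42, 33  ⇒  2A = -66, A = -33.
Then Σ (y_i + y_{i+1})·c_i = 330, so ȳ = 330 / (6·(-33)) = -5/3.

-5/3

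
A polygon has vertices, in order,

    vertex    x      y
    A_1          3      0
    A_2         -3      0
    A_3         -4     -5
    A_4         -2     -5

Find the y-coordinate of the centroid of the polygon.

-25/12

Apply the shoelace formula. First the cross-terms c_i = x_i·y_{i+1} − x_{i+1}·y_i:
  0, 15, 10, 15  ⇒  2A = 40, A = 20.
Then Σ (y_i + y_{i+1})·c_i = -250, so ȳ = -250 / (6·20) = -25/12.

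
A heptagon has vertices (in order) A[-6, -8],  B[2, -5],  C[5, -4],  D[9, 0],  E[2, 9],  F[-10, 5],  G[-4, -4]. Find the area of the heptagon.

174

Apply Gauss's area formula: 2A = Σ (x_i·y_{i+1} − x_{i+1}·y_i), indices taken mod 7.
A→B: (-6)(-5) − (2)(-8) = 46
B→C: (2)(-4) − (5)(-5) = 17
C→D: (5)(0) − (9)(-4) = 36
D→E: (9)(9) − (2)(0) = 81
E→F: (2)(5) − (-10)(9) = 100
F→G: (-10)(-4) − (-4)(5) = 60
G→A: (-4)(-8) − (-6)(-4) = 8
Σ = 348
Area = |Σ|/2 = 174.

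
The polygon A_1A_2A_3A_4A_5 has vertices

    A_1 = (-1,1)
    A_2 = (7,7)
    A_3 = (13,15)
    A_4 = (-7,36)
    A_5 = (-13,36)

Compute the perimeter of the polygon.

|A_1A_2| = √((8)² + (6)²) = √100 = 10
|A_2A_3| = √((6)² + (8)²) = √100 = 10
|A_3A_4| = √((-20)² + (21)²) = √841 = 29
|A_4A_5| = √((-6)² + (0)²) = √36 = 6
|A_5A_1| = √((12)² + (-35)²) = √1369 = 37
Perimeter = 10 + 10 + 29 + 6 + 37 = 92.

92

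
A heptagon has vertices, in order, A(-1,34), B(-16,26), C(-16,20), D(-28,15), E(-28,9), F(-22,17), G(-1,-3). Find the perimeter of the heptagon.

|AB| = √((-15)² + (-8)²) = √289 = 17
|BC| = √((0)² + (-6)²) = √36 = 6
|CD| = √((-12)² + (-5)²) = √169 = 13
|DE| = √((0)² + (-6)²) = √36 = 6
|EF| = √((6)² + (8)²) = √100 = 10
|FG| = √((21)² + (-20)²) = √841 = 29
|GA| = √((0)² + (37)²) = √1369 = 37
Perimeter = 17 + 6 + 13 + 6 + 10 + 29 + 37 = 118.

118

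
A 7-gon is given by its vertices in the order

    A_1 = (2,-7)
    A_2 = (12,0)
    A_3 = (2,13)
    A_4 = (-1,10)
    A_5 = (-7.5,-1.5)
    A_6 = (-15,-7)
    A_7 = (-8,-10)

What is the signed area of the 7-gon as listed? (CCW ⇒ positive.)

274.75

Apply the surveyor's formula: 2A = Σ (x_i·y_{i+1} − x_{i+1}·y_i), indices taken mod 7.
Σ = (84) + (156) + (33) + (76.5) + (30) + (94) + (76) = 549.5
Signed area = Σ/2 = 274.75 (positive ⇒ counter-clockwise traversal).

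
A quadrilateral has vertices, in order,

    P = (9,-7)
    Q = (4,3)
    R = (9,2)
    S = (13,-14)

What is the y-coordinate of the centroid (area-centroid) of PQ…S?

Apply the shoelace (surveyor's) formula. First the cross-terms c_i = x_i·y_{i+1} − x_{i+1}·y_i:
  55, -19, -152, 35  ⇒  2A = -81, A = -40.5.
Then Σ (y_i + y_{i+1})·c_i = 774, so ȳ = 774 / (6·(-40.5)) = -86/27.

-86/27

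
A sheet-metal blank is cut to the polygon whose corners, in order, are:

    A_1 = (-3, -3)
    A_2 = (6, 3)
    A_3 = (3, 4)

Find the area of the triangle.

13.5

Apply the surveyor's formula: 2A = Σ (x_i·y_{i+1} − x_{i+1}·y_i), indices taken mod 3.
A_1→A_2: (-3)(3) − (6)(-3) = 9
A_2→A_3: (6)(4) − (3)(3) = 15
A_3→A_1: (3)(-3) − (-3)(4) = 3
Σ = 27
Area = |Σ|/2 = 13.5.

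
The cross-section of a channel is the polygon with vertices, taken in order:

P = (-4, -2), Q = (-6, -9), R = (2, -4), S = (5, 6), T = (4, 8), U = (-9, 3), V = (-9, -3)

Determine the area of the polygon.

129

P→Q: (-4)(-9) − (-6)(-2) = 24
Q→R: (-6)(-4) − (2)(-9) = 42
R→S: (2)(6) − (5)(-4) = 32
S→T: (5)(8) − (4)(6) = 16
T→U: (4)(3) − (-9)(8) = 84
U→V: (-9)(-3) − (-9)(3) = 54
V→P: (-9)(-2) − (-4)(-3) = 6
Σ = 258
Area = |Σ|/2 = 129.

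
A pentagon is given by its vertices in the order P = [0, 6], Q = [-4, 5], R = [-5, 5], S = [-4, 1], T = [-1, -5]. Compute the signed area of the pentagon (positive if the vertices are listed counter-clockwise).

29.5

Apply the shoelace formula: 2A = Σ (x_i·y_{i+1} − x_{i+1}·y_i), indices taken mod 5.
P→Q: (0)(5) − (-4)(6) = 24
Q→R: (-4)(5) − (-5)(5) = 5
R→S: (-5)(1) − (-4)(5) = 15
S→T: (-4)(-5) − (-1)(1) = 21
T→P: (-1)(6) − (0)(-5) = -6
Σ = 59
Signed area = Σ/2 = 29.5 (positive ⇒ counter-clockwise traversal).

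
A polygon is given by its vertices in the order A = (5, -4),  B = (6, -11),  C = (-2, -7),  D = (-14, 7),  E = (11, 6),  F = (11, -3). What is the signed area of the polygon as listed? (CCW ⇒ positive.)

A→B: (5)(-11) − (6)(-4) = -31
B→C: (6)(-7) − (-2)(-11) = -64
C→D: (-2)(7) − (-14)(-7) = -112
D→E: (-14)(6) − (11)(7) = -161
E→F: (11)(-3) − (11)(6) = -99
F→A: (11)(-4) − (5)(-3) = -29
Σ = -496
Signed area = Σ/2 = -248 (negative ⇒ clockwise traversal).

-248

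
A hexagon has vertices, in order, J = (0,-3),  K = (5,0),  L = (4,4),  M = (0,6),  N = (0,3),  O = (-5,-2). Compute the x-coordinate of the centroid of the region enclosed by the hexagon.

67/89

Apply Gauss's area formula. First the cross-terms c_i = x_i·y_{i+1} − x_{i+1}·y_i:
  15, 20, 24, 0, 15, 15  ⇒  2A = 89, A = 44.5.
Then Σ (x_i + x_{i+1})·c_i = 201, so x̄ = 201 / (6·44.5) = 67/89.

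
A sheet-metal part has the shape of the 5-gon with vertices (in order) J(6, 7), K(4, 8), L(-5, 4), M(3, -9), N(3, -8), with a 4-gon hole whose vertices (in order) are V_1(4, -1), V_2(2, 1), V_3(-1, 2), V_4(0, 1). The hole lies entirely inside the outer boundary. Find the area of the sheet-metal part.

Outer boundary:
Apply Gauss's area formula: 2A = Σ (x_i·y_{i+1} − x_{i+1}·y_i), indices taken mod 5.
Cross-terms: 20, 56, 33, 3, 69  ⇒  Σ = 181
Area = |Σ|/2 = 90.5.
Hole:
V_1→V_2: (4)(1) − (2)(-1) = 6
V_2→V_3: (2)(2) − (-1)(1) = 5
V_3→V_4: (-1)(1) − (0)(2) = -1
V_4→V_1: (0)(-1) − (4)(1) = -4
Σ = 6
Area = |Σ|/2 = 3.
Net area = 90.5 − 3 = 87.5.

87.5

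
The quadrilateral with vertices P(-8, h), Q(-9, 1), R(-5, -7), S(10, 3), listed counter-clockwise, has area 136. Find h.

The doubled signed area Σ (x_i y_{i+1} − x_{i+1} y_i) is linear in h.
With h=0 it equals 139; the coefficient of h is 19 (from the two edges through P).
So 19·h + 139 = 2·136 = 272 ⇒ h = 7.

7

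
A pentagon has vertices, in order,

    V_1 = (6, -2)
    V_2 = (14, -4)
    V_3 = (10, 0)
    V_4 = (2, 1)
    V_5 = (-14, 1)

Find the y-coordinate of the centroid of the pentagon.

-41/69

Apply the surveyor's formula. First the cross-terms c_i = x_i·y_{i+1} − x_{i+1}·y_i:
  4, 40, 10, 16, 22  ⇒  2A = 92, A = 46.
Then Σ (y_i + y_{i+1})·c_i = -164, so ȳ = -164 / (6·46) = -41/69.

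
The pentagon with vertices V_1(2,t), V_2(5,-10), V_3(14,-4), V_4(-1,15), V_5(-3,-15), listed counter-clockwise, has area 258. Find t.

The doubled signed area Σ (x_i y_{i+1} − x_{i+1} y_i) is linear in t.
With t=0 it equals 396; the coefficient of t is -8 (from the two edges through V_1).
So -8·t + 396 = 2·258 = 516 ⇒ t = -15.

-15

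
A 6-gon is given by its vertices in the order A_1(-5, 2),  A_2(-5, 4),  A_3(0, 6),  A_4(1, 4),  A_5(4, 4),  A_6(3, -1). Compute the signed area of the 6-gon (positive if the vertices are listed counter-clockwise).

Apply the shoelace (surveyor's) formula: 2A = Σ (x_i·y_{i+1} − x_{i+1}·y_i), indices taken mod 6.
Σ = (-10) + (-30) + (-6) + (-12) + (-16) + (1) = -73
Signed area = Σ/2 = -36.5 (negative ⇒ clockwise traversal).

-36.5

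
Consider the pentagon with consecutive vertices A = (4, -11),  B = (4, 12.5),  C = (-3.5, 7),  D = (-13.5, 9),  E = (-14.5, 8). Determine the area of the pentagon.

189.375

Apply the shoelace formula: 2A = Σ (x_i·y_{i+1} − x_{i+1}·y_i), indices taken mod 5.
Σ = (94) + (71.75) + (63) + (22.5) + (127.5) = 378.75
Area = |Σ|/2 = 189.375.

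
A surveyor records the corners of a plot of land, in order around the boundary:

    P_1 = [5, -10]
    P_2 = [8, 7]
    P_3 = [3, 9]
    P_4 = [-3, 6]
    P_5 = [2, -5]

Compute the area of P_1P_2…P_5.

Apply the shoelace (surveyor's) formula: 2A = Σ (x_i·y_{i+1} − x_{i+1}·y_i), indices taken mod 5.
Σ = (115) + (51) + (45) + (3) + (5) = 219
Area = |Σ|/2 = 109.5.

109.5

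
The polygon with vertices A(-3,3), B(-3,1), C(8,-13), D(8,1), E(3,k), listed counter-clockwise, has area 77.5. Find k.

0

Write out the shoelace sum; only the two edges meeting at E involve k:
2·Area = [(8·k − 3·1) + (3·3 − (-3)·k)] + 149
       = 11·k + 155 = 155
⇒ k = 0.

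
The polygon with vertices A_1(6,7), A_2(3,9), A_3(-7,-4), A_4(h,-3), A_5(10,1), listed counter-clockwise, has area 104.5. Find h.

2

The doubled signed area Σ (x_i y_{i+1} − x_{i+1} y_i) is linear in h.
With h=0 it equals 199; the coefficient of h is 5 (from the two edges through A_4).
So 5·h + 199 = 2·104.5 = 209 ⇒ h = 2.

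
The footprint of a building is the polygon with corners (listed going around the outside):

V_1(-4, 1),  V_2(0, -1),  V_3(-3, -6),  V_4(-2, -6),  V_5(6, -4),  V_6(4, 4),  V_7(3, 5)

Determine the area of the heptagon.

Apply Gauss's area formula: 2A = Σ (x_i·y_{i+1} − x_{i+1}·y_i), indices taken mod 7.
Σ = (4) + (-3) + (6) + (44) + (40) + (8) + (23) = 122
Area = |Σ|/2 = 61.

61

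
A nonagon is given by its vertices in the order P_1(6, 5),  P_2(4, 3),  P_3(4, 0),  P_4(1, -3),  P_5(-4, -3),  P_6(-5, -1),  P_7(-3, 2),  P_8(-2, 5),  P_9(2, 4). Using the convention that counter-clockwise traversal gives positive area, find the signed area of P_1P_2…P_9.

-54

Apply the shoelace formula: 2A = Σ (x_i·y_{i+1} − x_{i+1}·y_i), indices taken mod 9.
Σ = (-2) + (-12) + (-12) + (-15) + (-11) + (-13) + (-11) + (-18) + (-14) = -108
Signed area = Σ/2 = -54 (negative ⇒ clockwise traversal).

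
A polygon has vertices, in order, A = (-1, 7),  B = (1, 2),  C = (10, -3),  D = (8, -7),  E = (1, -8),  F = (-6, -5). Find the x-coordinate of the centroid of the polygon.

Apply the shoelace formula. First the cross-terms c_i = x_i·y_{i+1} − x_{i+1}·y_i:
  -9, -23, -46, -57, -53, -47  ⇒  2A = -235, A = -117.5.
Then Σ (x_i + x_{i+1})·c_i = -1000, so x̄ = -1000 / (6·(-117.5)) = 200/141.

200/141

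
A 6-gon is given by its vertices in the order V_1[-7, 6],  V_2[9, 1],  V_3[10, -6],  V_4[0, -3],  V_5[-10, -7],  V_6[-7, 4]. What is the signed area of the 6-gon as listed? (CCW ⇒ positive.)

-144

Σ = (-61) + (-64) + (-30) + (-30) + (-89) + (-14) = -288
Signed area = Σ/2 = -144 (negative ⇒ clockwise traversal).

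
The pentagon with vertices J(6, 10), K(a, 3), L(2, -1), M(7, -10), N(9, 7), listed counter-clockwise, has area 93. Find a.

The doubled signed area Σ (x_i y_{i+1} − x_{i+1} y_i) is linear in a.
With a=0 it equals 186; the coefficient of a is -11 (from the two edges through K).
So -11·a + 186 = 2·93 = 186 ⇒ a = 0.

0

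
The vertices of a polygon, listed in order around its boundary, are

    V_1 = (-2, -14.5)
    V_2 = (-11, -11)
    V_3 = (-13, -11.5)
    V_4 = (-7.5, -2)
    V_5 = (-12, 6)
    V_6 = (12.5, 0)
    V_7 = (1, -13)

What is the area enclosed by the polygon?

Apply the surveyor's formula: 2A = Σ (x_i·y_{i+1} − x_{i+1}·y_i), indices taken mod 7.
Cross-terms: -137.5, -16.5, -60.25, -69, -75, -162.5, -40.5  ⇒  Σ = -561.25
Area = |Σ|/2 = 280.625.

280.625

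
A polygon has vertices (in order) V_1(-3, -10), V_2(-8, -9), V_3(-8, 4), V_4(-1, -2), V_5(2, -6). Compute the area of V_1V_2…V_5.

82.5

Σ = (-53) + (-104) + (20) + (10) + (-38) = -165
Area = |Σ|/2 = 82.5.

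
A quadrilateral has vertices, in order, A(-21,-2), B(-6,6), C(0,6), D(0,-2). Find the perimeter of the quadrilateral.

|AB| = √((15)² + (8)²) = √289 = 17
|BC| = √((6)² + (0)²) = √36 = 6
|CD| = √((0)² + (-8)²) = √64 = 8
|DA| = √((-21)² + (0)²) = √441 = 21
Perimeter = 17 + 6 + 8 + 21 = 52.

52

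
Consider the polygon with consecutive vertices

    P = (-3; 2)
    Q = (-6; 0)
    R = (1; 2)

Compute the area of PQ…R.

Apply the shoelace formula: 2A = Σ (x_i·y_{i+1} − x_{i+1}·y_i), indices taken mod 3.
P→Q: (-3)(0) − (-6)(2) = 12
Q→R: (-6)(2) − (1)(0) = -12
R→P: (1)(2) − (-3)(2) = 8
Σ = 8
Area = |Σ|/2 = 4.

4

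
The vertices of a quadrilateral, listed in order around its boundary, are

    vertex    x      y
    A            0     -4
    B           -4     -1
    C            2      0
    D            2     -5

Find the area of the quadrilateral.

Apply Gauss's area formula: 2A = Σ (x_i·y_{i+1} − x_{i+1}·y_i), indices taken mod 4.
A→B: (0)(-1) − (-4)(-4) = -16
B→C: (-4)(0) − (2)(-1) = 2
C→D: (2)(-5) − (2)(0) = -10
D→A: (2)(-4) − (0)(-5) = -8
Σ = -32
Area = |Σ|/2 = 16.

16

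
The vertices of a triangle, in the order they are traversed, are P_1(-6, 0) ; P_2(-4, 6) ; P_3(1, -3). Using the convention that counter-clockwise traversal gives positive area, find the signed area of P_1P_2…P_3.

-24

Σ = (-36) + (6) + (-18) = -48
Signed area = Σ/2 = -24 (negative ⇒ clockwise traversal).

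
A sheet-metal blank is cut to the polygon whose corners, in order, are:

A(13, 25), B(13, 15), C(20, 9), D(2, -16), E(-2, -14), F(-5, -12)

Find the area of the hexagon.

Σ = (-130) + (-183) + (-338) + (-60) + (-46) + (31) = -726
Area = |Σ|/2 = 363.

363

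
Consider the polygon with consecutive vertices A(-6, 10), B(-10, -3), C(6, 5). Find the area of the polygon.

88

Σ = (118) + (-32) + (90) = 176
Area = |Σ|/2 = 88.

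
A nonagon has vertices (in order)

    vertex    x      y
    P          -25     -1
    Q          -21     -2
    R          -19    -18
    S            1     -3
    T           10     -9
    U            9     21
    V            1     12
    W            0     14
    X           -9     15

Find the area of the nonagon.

Apply Gauss's area formula: 2A = Σ (x_i·y_{i+1} − x_{i+1}·y_i), indices taken mod 9.
Σ = (29) + (340) + (75) + (21) + (291) + (87) + (14) + (126) + (384) = 1367
Area = |Σ|/2 = 683.5.

683.5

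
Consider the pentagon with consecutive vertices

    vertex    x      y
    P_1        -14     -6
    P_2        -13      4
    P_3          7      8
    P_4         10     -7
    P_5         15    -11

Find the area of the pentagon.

322

Apply the shoelace formula: 2A = Σ (x_i·y_{i+1} − x_{i+1}·y_i), indices taken mod 5.
Cross-terms: -134, -132, -129, -5, -244  ⇒  Σ = -644
Area = |Σ|/2 = 322.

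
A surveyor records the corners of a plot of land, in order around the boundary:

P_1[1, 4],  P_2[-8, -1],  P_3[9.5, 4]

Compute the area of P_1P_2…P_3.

Apply the surveyor's formula: 2A = Σ (x_i·y_{i+1} − x_{i+1}·y_i), indices taken mod 3.
Cross-terms: 31, -22.5, 34  ⇒  Σ = 42.5
Area = |Σ|/2 = 21.25.

21.25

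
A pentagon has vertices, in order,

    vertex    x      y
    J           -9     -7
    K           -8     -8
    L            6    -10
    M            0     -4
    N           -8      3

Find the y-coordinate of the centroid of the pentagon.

Apply the shoelace (surveyor's) formula. First the cross-terms c_i = x_i·y_{i+1} − x_{i+1}·y_i:
  16, 128, -24, -32, 83  ⇒  2A = 171, A = 85.5.
Then Σ (y_i + y_{i+1})·c_i = -2508, so ȳ = -2508 / (6·85.5) = -44/9.

-44/9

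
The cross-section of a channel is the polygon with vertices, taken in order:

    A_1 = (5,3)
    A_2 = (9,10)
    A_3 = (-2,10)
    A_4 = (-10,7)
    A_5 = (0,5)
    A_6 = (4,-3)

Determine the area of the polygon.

Apply Gauss's area formula: 2A = Σ (x_i·y_{i+1} − x_{i+1}·y_i), indices taken mod 6.
Σ = (23) + (110) + (86) + (-50) + (-20) + (27) = 176
Area = |Σ|/2 = 88.

88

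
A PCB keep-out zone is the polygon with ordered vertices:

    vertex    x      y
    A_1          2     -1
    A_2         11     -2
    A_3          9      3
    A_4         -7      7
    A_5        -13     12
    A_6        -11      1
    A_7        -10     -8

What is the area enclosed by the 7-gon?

196

Apply the surveyor's formula: 2A = Σ (x_i·y_{i+1} − x_{i+1}·y_i), indices taken mod 7.
Σ = (7) + (51) + (84) + (7) + (119) + (98) + (26) = 392
Area = |Σ|/2 = 196.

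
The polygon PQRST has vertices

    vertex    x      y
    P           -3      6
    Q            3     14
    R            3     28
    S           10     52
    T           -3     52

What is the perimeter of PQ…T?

|PQ| = √((6)² + (8)²) = √100 = 10
|QR| = √((0)² + (14)²) = √196 = 14
|RS| = √((7)² + (24)²) = √625 = 25
|ST| = √((-13)² + (0)²) = √169 = 13
|TP| = √((0)² + (-46)²) = √2116 = 46
Perimeter = 10 + 14 + 25 + 13 + 46 = 108.

108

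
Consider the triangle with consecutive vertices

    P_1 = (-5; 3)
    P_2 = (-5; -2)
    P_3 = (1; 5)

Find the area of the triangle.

15

Apply Gauss's area formula: 2A = Σ (x_i·y_{i+1} − x_{i+1}·y_i), indices taken mod 3.
Σ = (25) + (-23) + (28) = 30
Area = |Σ|/2 = 15.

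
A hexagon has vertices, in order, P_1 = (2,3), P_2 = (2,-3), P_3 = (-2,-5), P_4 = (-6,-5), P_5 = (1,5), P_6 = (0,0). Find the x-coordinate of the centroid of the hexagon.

Apply Gauss's area formula. First the cross-terms c_i = x_i·y_{i+1} − x_{i+1}·y_i:
  -12, -16, -20, -25, 0, 0  ⇒  2A = -73, A = -36.5.
Then Σ (x_i + x_{i+1})·c_i = 237, so x̄ = 237 / (6·(-36.5)) = -79/73.

-79/73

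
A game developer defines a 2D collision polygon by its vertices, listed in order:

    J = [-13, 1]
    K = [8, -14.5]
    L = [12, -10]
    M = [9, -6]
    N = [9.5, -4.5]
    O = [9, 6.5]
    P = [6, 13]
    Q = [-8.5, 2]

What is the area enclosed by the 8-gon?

Cross-terms: 180.5, 94, 18, 16.5, 102.25, 78, 122.5, 17.5  ⇒  Σ = 629.25
Area = |Σ|/2 = 314.625.

314.625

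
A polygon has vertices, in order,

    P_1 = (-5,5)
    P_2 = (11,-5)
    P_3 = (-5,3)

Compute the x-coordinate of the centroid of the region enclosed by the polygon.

Apply the shoelace formula. First the cross-terms c_i = x_i·y_{i+1} − x_{i+1}·y_i:
  -30, 8, -10  ⇒  2A = -32, A = -16.
Then Σ (x_i + x_{i+1})·c_i = -32, so x̄ = -32 / (6·(-16)) = 1/3.

1/3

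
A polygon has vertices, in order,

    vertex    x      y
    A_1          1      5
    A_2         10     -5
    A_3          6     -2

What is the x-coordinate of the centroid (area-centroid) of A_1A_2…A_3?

17/3

Apply the shoelace (surveyor's) formula. First the cross-terms c_i = x_i·y_{i+1} − x_{i+1}·y_i:
  -55, 10, 32  ⇒  2A = -13, A = -6.5.
Then Σ (x_i + x_{i+1})·c_i = -221, so x̄ = -221 / (6·(-6.5)) = 17/3.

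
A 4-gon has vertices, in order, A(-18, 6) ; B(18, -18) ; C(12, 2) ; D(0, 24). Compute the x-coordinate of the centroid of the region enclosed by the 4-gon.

Apply the surveyor's formula. First the cross-terms c_i = x_i·y_{i+1} − x_{i+1}·y_i:
  216, 252, 288, 432  ⇒  2A = 1188, A = 594.
Then Σ (x_i + x_{i+1})·c_i = 3240, so x̄ = 3240 / (6·594) = 10/11.

10/11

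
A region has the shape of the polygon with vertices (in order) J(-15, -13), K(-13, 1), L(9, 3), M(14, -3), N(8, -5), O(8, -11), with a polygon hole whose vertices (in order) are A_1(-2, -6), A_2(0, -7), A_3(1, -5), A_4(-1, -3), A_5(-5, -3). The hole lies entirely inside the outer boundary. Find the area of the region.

319.5

Outer boundary:
J→K: (-15)(1) − (-13)(-13) = -184
K→L: (-13)(3) − (9)(1) = -48
L→M: (9)(-3) − (14)(3) = -69
M→N: (14)(-5) − (8)(-3) = -46
N→O: (8)(-11) − (8)(-5) = -48
O→J: (8)(-13) − (-15)(-11) = -269
Σ = -664
Area = |Σ|/2 = 332.
Hole:
Apply the shoelace formula: 2A = Σ (x_i·y_{i+1} − x_{i+1}·y_i), indices taken mod 5.
Cross-terms: 14, 7, -8, -12, 24  ⇒  Σ = 25
Area = |Σ|/2 = 12.5.
Net area = 332 − 12.5 = 319.5.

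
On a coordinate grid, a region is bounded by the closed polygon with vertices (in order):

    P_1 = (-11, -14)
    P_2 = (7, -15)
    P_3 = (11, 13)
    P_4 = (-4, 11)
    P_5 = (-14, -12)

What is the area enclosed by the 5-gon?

Cross-terms: 263, 256, 173, 202, 64  ⇒  Σ = 958
Area = |Σ|/2 = 479.

479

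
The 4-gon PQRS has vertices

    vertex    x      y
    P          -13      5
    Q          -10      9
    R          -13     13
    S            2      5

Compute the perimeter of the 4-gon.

|PQ| = √((3)² + (4)²) = √25 = 5
|QR| = √((-3)² + (4)²) = √25 = 5
|RS| = √((15)² + (-8)²) = √289 = 17
|SP| = √((-15)² + (0)²) = √225 = 15
Perimeter = 5 + 5 + 17 + 15 = 42.

42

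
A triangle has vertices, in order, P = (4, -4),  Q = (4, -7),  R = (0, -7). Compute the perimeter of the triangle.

|PQ| = √((0)² + (-3)²) = √9 = 3
|QR| = √((-4)² + (0)²) = √16 = 4
|RP| = √((4)² + (3)²) = √25 = 5
Perimeter = 3 + 4 + 5 = 12.

12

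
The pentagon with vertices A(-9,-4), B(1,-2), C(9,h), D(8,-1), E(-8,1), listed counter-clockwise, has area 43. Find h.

The doubled signed area Σ (x_i y_{i+1} − x_{i+1} y_i) is linear in h.
With h=0 it equals 72; the coefficient of h is -7 (from the two edges through C).
So -7·h + 72 = 2·43 = 86 ⇒ h = -2.

-2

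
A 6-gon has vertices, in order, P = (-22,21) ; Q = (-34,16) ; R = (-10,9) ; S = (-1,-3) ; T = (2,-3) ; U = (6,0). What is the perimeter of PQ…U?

|PQ| = √((-12)² + (-5)²) = √169 = 13
|QR| = √((24)² + (-7)²) = √625 = 25
|RS| = √((9)² + (-12)²) = √225 = 15
|ST| = √((3)² + (0)²) = √9 = 3
|TU| = √((4)² + (3)²) = √25 = 5
|UP| = √((-28)² + (21)²) = √1225 = 35
Perimeter = 13 + 25 + 15 + 3 + 5 + 35 = 96.

96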